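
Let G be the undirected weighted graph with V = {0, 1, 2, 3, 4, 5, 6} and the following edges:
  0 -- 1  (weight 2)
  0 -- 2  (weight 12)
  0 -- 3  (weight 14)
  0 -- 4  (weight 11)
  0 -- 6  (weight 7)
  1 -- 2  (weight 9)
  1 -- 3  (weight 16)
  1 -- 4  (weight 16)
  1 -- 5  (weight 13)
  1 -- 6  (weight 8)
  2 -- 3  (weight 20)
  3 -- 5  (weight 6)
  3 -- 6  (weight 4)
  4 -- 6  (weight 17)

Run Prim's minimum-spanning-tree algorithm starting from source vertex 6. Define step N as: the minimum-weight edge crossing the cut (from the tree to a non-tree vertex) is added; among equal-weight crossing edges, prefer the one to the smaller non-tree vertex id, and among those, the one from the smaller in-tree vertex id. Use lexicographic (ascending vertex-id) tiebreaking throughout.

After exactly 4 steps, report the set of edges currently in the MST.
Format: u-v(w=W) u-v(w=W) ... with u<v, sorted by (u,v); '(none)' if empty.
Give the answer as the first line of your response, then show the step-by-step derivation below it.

0-1(w=2) 0-6(w=7) 3-5(w=6) 3-6(w=4)

step 1: add edge 3-6 (w=4); MST = {3-6(w=4)}
step 2: add edge 3-5 (w=6); MST = {3-5(w=6) 3-6(w=4)}
step 3: add edge 0-6 (w=7); MST = {0-6(w=7) 3-5(w=6) 3-6(w=4)}
step 4: add edge 0-1 (w=2); MST = {0-1(w=2) 0-6(w=7) 3-5(w=6) 3-6(w=4)}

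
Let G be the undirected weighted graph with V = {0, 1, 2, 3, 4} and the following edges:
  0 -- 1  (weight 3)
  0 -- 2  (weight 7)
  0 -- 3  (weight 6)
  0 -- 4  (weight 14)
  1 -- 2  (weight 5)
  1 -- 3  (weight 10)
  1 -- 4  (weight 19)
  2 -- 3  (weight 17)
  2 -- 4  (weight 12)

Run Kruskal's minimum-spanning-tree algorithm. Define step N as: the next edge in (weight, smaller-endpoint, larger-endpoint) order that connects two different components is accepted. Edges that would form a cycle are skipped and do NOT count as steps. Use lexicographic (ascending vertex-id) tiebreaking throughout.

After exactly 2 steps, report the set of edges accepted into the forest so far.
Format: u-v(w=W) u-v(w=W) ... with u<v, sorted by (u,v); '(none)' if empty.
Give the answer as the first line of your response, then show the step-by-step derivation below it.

0-1(w=3) 1-2(w=5)

step 1: add edge 0-1 (w=3); MST = {0-1(w=3)}
step 2: add edge 1-2 (w=5); MST = {0-1(w=3) 1-2(w=5)}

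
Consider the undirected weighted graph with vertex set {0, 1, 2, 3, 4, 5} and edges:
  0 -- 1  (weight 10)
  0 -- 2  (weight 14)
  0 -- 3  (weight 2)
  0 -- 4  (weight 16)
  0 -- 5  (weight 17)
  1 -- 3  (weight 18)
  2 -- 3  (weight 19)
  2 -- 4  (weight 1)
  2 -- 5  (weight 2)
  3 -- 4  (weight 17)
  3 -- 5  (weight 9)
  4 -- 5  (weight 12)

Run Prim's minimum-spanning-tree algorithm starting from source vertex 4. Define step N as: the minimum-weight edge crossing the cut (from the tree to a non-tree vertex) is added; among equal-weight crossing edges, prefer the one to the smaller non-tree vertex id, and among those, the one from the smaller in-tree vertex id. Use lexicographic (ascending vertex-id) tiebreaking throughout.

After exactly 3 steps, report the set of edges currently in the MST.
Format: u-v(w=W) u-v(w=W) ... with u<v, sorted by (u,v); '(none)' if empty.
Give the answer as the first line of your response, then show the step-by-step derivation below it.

2-4(w=1) 2-5(w=2) 3-5(w=9)

step 1: add edge 2-4 (w=1); MST = {2-4(w=1)}
step 2: add edge 2-5 (w=2); MST = {2-4(w=1) 2-5(w=2)}
step 3: add edge 3-5 (w=9); MST = {2-4(w=1) 2-5(w=2) 3-5(w=9)}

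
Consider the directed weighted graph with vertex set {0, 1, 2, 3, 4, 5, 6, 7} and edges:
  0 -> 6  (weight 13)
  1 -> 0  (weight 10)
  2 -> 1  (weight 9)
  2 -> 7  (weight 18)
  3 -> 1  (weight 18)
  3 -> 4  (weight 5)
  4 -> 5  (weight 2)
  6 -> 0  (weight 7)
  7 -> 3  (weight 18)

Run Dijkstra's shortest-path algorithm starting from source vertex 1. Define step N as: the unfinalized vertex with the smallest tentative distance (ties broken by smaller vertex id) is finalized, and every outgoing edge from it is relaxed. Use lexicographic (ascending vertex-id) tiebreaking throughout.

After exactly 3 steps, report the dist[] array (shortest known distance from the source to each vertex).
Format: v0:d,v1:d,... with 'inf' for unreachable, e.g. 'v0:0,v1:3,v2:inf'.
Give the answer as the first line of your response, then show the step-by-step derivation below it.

v0:10,v1:0,v2:inf,v3:inf,v4:inf,v5:inf,v6:23,v7:inf

step 1: dist = v0:10,v1:0,v2:inf,v3:inf,v4:inf,v5:inf,v6:inf,v7:inf
step 2: dist = v0:10,v1:0,v2:inf,v3:inf,v4:inf,v5:inf,v6:23,v7:inf
step 3: dist = v0:10,v1:0,v2:inf,v3:inf,v4:inf,v5:inf,v6:23,v7:inf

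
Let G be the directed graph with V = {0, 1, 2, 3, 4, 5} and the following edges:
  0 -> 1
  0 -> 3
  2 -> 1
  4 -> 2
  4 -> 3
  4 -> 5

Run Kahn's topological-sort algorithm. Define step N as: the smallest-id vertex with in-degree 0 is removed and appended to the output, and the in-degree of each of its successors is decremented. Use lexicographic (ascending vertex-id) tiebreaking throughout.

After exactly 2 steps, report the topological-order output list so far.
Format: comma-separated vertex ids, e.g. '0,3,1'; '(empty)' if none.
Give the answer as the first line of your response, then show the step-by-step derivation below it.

0,4

step 1: output 0; order=[0]; indeg=(0,1,1,1,0,1)
step 2: output 4; order=[0,4]; indeg=(0,1,0,0,0,0)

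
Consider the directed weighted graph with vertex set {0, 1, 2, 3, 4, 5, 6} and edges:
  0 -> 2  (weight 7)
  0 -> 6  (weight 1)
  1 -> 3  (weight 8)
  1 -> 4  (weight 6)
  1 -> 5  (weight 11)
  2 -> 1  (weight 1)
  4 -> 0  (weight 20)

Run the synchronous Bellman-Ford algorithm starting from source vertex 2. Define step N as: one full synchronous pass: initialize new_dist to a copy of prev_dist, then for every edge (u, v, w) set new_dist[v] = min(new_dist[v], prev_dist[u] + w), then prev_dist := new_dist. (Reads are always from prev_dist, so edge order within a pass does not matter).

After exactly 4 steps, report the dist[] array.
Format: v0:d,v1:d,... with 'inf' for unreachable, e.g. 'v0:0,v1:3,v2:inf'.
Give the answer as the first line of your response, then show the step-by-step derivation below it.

v0:27,v1:1,v2:0,v3:9,v4:7,v5:12,v6:28

step 1: dist = v0:inf,v1:1,v2:0,v3:inf,v4:inf,v5:inf,v6:inf
step 2: dist = v0:inf,v1:1,v2:0,v3:9,v4:7,v5:12,v6:inf
step 3: dist = v0:27,v1:1,v2:0,v3:9,v4:7,v5:12,v6:inf
step 4: dist = v0:27,v1:1,v2:0,v3:9,v4:7,v5:12,v6:28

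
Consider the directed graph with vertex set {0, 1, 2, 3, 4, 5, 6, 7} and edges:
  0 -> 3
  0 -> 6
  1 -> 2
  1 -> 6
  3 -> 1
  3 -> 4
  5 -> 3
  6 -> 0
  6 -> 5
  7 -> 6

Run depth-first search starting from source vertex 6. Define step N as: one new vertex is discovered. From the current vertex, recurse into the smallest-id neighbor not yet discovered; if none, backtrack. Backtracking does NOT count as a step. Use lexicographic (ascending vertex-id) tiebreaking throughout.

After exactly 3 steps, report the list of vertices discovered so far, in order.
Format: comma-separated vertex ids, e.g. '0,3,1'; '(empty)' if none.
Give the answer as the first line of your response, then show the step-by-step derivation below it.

6,0,3

step 1: discover 6; path=6; order=6
step 2: discover 0; path=6>0; order=6,0
step 3: discover 3; path=6>0>3; order=6,0,3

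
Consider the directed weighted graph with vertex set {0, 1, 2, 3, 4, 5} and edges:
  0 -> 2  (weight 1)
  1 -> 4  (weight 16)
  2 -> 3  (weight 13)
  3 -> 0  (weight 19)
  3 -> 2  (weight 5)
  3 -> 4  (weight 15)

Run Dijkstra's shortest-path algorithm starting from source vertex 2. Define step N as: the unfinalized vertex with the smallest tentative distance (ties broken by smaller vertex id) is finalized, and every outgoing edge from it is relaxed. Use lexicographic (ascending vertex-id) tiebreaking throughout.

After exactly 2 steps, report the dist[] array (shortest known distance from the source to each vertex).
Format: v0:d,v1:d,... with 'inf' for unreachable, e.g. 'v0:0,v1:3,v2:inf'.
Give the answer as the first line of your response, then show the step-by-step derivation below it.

v0:32,v1:inf,v2:0,v3:13,v4:28,v5:inf

step 1: dist = v0:inf,v1:inf,v2:0,v3:13,v4:inf,v5:inf
step 2: dist = v0:32,v1:inf,v2:0,v3:13,v4:28,v5:inf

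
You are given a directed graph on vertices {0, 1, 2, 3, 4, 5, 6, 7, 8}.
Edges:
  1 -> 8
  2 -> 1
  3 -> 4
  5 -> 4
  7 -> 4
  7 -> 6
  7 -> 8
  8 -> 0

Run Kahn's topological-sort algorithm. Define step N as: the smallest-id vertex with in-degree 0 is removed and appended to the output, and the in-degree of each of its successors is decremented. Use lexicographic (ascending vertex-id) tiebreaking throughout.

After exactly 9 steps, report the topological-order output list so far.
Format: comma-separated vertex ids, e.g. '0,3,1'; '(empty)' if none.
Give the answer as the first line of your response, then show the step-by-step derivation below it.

2,1,3,5,7,4,6,8,0

step 1: output 2; order=[2]; indeg=(1,0,0,0,3,0,1,0,2)
step 2: output 1; order=[2,1]; indeg=(1,0,0,0,3,0,1,0,1)
step 3: output 3; order=[2,1,3]; indeg=(1,0,0,0,2,0,1,0,1)
step 4: output 5; order=[2,1,3,5]; indeg=(1,0,0,0,1,0,1,0,1)
step 5: output 7; order=[2,1,3,5,7]; indeg=(1,0,0,0,0,0,0,0,0)
step 6: output 4; order=[2,1,3,5,7,4]; indeg=(1,0,0,0,0,0,0,0,0)
step 7: output 6; order=[2,1,3,5,7,4,6]; indeg=(1,0,0,0,0,0,0,0,0)
step 8: output 8; order=[2,1,3,5,7,4,6,8]; indeg=(0,0,0,0,0,0,0,0,0)
step 9: output 0; order=[2,1,3,5,7,4,6,8,0]; indeg=(0,0,0,0,0,0,0,0,0)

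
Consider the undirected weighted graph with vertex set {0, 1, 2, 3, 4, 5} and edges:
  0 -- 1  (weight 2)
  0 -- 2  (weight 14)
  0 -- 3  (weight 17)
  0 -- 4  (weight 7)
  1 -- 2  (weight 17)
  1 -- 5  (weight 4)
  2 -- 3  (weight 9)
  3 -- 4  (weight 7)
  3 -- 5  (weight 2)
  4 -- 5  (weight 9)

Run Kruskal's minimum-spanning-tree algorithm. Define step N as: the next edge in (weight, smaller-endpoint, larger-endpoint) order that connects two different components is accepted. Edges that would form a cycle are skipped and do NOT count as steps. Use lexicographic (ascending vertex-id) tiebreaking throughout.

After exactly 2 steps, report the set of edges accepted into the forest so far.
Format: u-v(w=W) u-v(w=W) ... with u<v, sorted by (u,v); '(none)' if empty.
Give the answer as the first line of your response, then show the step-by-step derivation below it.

0-1(w=2) 3-5(w=2)

step 1: add edge 0-1 (w=2); MST = {0-1(w=2)}
step 2: add edge 3-5 (w=2); MST = {0-1(w=2) 3-5(w=2)}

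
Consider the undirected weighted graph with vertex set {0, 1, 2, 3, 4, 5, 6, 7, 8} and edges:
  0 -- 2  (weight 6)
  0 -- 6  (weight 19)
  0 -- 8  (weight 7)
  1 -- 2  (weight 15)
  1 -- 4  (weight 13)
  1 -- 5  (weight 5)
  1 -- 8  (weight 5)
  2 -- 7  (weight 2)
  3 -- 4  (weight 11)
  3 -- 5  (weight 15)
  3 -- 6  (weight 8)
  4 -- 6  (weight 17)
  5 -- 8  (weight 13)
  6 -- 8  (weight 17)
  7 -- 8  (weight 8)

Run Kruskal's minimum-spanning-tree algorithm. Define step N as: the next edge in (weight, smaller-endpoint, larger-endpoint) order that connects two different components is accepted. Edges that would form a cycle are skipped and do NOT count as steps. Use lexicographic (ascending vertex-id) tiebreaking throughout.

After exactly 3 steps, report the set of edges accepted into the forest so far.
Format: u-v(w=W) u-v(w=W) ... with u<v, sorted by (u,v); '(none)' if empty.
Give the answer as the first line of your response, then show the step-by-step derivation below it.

1-5(w=5) 1-8(w=5) 2-7(w=2)

step 1: add edge 2-7 (w=2); MST = {2-7(w=2)}
step 2: add edge 1-5 (w=5); MST = {1-5(w=5) 2-7(w=2)}
step 3: add edge 1-8 (w=5); MST = {1-5(w=5) 1-8(w=5) 2-7(w=2)}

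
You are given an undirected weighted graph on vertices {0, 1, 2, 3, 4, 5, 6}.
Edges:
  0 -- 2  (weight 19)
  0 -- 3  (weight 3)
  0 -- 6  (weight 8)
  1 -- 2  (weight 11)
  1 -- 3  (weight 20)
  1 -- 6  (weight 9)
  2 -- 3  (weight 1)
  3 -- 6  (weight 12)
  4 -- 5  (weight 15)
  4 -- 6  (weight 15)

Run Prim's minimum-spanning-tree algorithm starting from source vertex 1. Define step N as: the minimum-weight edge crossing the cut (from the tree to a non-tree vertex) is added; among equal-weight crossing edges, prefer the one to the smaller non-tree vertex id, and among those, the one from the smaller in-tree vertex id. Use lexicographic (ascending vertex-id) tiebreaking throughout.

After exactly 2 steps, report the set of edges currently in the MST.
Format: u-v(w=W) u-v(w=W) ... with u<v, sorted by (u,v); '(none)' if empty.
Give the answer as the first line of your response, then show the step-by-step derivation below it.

0-6(w=8) 1-6(w=9)

step 1: add edge 1-6 (w=9); MST = {1-6(w=9)}
step 2: add edge 0-6 (w=8); MST = {0-6(w=8) 1-6(w=9)}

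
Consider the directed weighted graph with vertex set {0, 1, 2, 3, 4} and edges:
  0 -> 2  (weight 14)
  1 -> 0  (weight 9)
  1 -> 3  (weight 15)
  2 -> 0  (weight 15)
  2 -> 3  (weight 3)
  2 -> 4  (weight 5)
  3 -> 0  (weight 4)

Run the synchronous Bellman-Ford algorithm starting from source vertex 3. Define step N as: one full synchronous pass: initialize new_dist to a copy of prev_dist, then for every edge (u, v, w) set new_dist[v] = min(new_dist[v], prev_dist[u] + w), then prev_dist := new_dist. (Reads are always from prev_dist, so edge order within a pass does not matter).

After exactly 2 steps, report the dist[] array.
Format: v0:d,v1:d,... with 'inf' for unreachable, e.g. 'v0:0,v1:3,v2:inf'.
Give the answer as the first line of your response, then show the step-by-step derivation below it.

v0:4,v1:inf,v2:18,v3:0,v4:inf

step 1: dist = v0:4,v1:inf,v2:inf,v3:0,v4:inf
step 2: dist = v0:4,v1:inf,v2:18,v3:0,v4:inf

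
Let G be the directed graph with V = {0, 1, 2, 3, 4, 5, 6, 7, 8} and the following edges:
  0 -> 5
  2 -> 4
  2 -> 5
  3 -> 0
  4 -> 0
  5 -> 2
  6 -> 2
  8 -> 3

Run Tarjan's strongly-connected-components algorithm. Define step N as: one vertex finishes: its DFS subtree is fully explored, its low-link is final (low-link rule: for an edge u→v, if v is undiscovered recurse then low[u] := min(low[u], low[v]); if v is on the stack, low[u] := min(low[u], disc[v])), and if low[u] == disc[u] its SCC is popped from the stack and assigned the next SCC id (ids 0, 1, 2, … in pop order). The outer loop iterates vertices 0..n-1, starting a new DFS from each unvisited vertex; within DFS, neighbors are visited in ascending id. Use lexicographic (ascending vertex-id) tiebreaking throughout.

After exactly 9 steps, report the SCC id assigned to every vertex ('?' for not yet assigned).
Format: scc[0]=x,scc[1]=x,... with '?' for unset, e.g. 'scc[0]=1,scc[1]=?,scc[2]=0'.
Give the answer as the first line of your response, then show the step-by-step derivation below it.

scc[0]=0,scc[1]=1,scc[2]=0,scc[3]=2,scc[4]=0,scc[5]=0,scc[6]=3,scc[7]=4,scc[8]=5

step 1: low=(low[0]=0,low[1]=?,low[2]=2,low[3]=?,low[4]=0,low[5]=1,low[6]=?,low[7]=?,low[8]=?); scc=(scc[0]=?,scc[1]=?,scc[2]=?,scc[3]=?,scc[4]=?,scc[5]=?,scc[6]=?,scc[7]=?,scc[8]=?)
step 2: low=(low[0]=0,low[1]=?,low[2]=0,low[3]=?,low[4]=0,low[5]=1,low[6]=?,low[7]=?,low[8]=?); scc=(scc[0]=?,scc[1]=?,scc[2]=?,scc[3]=?,scc[4]=?,scc[5]=?,scc[6]=?,scc[7]=?,scc[8]=?)
step 3: low=(low[0]=0,low[1]=?,low[2]=0,low[3]=?,low[4]=0,low[5]=0,low[6]=?,low[7]=?,low[8]=?); scc=(scc[0]=?,scc[1]=?,scc[2]=?,scc[3]=?,scc[4]=?,scc[5]=?,scc[6]=?,scc[7]=?,scc[8]=?)
step 4: low=(low[0]=0,low[1]=?,low[2]=0,low[3]=?,low[4]=0,low[5]=0,low[6]=?,low[7]=?,low[8]=?); scc=(scc[0]=0,scc[1]=?,scc[2]=0,scc[3]=?,scc[4]=0,scc[5]=0,scc[6]=?,scc[7]=?,scc[8]=?)
step 5: low=(low[0]=0,low[1]=4,low[2]=0,low[3]=?,low[4]=0,low[5]=0,low[6]=?,low[7]=?,low[8]=?); scc=(scc[0]=0,scc[1]=1,scc[2]=0,scc[3]=?,scc[4]=0,scc[5]=0,scc[6]=?,scc[7]=?,scc[8]=?)
step 6: low=(low[0]=0,low[1]=4,low[2]=0,low[3]=5,low[4]=0,low[5]=0,low[6]=?,low[7]=?,low[8]=?); scc=(scc[0]=0,scc[1]=1,scc[2]=0,scc[3]=2,scc[4]=0,scc[5]=0,scc[6]=?,scc[7]=?,scc[8]=?)
step 7: low=(low[0]=0,low[1]=4,low[2]=0,low[3]=5,low[4]=0,low[5]=0,low[6]=6,low[7]=?,low[8]=?); scc=(scc[0]=0,scc[1]=1,scc[2]=0,scc[3]=2,scc[4]=0,scc[5]=0,scc[6]=3,scc[7]=?,scc[8]=?)
step 8: low=(low[0]=0,low[1]=4,low[2]=0,low[3]=5,low[4]=0,low[5]=0,low[6]=6,low[7]=7,low[8]=?); scc=(scc[0]=0,scc[1]=1,scc[2]=0,scc[3]=2,scc[4]=0,scc[5]=0,scc[6]=3,scc[7]=4,scc[8]=?)
step 9: low=(low[0]=0,low[1]=4,low[2]=0,low[3]=5,low[4]=0,low[5]=0,low[6]=6,low[7]=7,low[8]=8); scc=(scc[0]=0,scc[1]=1,scc[2]=0,scc[3]=2,scc[4]=0,scc[5]=0,scc[6]=3,scc[7]=4,scc[8]=5)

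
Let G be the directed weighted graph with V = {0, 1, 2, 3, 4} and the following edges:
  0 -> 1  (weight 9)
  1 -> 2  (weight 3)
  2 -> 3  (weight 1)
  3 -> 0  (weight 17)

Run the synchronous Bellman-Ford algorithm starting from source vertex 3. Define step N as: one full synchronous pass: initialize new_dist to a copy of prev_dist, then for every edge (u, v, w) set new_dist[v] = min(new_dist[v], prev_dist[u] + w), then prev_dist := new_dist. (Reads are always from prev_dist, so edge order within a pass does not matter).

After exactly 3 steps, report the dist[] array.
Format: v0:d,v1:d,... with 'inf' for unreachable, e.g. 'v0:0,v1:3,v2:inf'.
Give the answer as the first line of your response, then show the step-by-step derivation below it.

v0:17,v1:26,v2:29,v3:0,v4:inf

step 1: dist = v0:17,v1:inf,v2:inf,v3:0,v4:inf
step 2: dist = v0:17,v1:26,v2:inf,v3:0,v4:inf
step 3: dist = v0:17,v1:26,v2:29,v3:0,v4:inf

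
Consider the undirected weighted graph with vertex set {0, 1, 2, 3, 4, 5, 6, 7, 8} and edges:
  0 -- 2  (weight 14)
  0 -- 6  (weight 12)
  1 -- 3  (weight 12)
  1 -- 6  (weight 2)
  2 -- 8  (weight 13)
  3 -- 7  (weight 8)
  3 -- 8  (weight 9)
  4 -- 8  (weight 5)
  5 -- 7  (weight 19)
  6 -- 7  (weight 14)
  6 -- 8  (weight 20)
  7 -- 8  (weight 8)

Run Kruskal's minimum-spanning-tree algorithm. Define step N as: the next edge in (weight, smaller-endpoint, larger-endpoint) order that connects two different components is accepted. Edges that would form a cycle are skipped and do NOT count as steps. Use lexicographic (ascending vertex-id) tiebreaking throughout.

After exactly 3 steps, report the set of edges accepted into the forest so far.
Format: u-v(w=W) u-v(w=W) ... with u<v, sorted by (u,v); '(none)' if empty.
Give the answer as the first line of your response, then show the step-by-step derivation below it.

1-6(w=2) 3-7(w=8) 4-8(w=5)

step 1: add edge 1-6 (w=2); MST = {1-6(w=2)}
step 2: add edge 4-8 (w=5); MST = {1-6(w=2) 4-8(w=5)}
step 3: add edge 3-7 (w=8); MST = {1-6(w=2) 3-7(w=8) 4-8(w=5)}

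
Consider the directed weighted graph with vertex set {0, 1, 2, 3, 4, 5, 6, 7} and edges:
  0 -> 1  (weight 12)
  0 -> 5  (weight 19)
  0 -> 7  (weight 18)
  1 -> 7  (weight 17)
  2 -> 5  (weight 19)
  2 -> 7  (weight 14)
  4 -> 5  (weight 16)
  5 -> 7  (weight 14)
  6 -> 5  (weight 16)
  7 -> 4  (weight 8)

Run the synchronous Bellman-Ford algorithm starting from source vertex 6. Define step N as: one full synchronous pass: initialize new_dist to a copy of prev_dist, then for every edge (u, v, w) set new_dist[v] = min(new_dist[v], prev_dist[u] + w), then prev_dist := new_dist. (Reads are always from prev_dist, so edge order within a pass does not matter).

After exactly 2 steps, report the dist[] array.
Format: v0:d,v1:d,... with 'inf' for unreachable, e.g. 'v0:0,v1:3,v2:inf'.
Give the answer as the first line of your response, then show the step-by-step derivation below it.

v0:inf,v1:inf,v2:inf,v3:inf,v4:inf,v5:16,v6:0,v7:30

step 1: dist = v0:inf,v1:inf,v2:inf,v3:inf,v4:inf,v5:16,v6:0,v7:inf
step 2: dist = v0:inf,v1:inf,v2:inf,v3:inf,v4:inf,v5:16,v6:0,v7:30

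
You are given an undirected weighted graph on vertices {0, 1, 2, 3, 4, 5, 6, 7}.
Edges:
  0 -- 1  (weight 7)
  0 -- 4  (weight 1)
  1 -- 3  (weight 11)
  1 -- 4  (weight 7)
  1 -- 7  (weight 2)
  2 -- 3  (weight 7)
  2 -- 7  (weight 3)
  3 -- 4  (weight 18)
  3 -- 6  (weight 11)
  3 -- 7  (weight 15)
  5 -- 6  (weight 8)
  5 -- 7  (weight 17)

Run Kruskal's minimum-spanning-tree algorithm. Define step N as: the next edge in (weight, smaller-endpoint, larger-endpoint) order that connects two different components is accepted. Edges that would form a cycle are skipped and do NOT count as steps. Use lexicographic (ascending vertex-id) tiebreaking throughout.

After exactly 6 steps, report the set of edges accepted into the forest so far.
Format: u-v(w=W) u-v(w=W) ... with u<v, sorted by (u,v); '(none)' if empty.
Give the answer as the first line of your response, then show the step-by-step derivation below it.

0-1(w=7) 0-4(w=1) 1-7(w=2) 2-3(w=7) 2-7(w=3) 5-6(w=8)

step 1: add edge 0-4 (w=1); MST = {0-4(w=1)}
step 2: add edge 1-7 (w=2); MST = {0-4(w=1) 1-7(w=2)}
step 3: add edge 2-7 (w=3); MST = {0-4(w=1) 1-7(w=2) 2-7(w=3)}
step 4: add edge 0-1 (w=7); MST = {0-1(w=7) 0-4(w=1) 1-7(w=2) 2-7(w=3)}
step 5: add edge 2-3 (w=7); MST = {0-1(w=7) 0-4(w=1) 1-7(w=2) 2-3(w=7) 2-7(w=3)}
step 6: add edge 5-6 (w=8); MST = {0-1(w=7) 0-4(w=1) 1-7(w=2) 2-3(w=7) 2-7(w=3) 5-6(w=8)}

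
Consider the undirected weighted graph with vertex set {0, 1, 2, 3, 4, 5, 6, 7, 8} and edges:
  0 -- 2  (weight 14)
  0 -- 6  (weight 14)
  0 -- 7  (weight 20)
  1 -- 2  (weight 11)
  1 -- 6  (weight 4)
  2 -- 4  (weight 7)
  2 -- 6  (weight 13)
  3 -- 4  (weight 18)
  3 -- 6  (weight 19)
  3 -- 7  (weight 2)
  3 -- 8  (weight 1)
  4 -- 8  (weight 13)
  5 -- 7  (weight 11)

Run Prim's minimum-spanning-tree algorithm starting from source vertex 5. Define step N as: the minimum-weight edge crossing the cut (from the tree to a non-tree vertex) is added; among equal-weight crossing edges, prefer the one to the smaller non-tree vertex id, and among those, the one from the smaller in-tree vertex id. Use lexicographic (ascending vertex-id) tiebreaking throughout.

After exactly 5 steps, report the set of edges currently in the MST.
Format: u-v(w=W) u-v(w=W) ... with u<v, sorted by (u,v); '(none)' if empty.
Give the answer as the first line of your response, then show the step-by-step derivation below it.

2-4(w=7) 3-7(w=2) 3-8(w=1) 4-8(w=13) 5-7(w=11)

step 1: add edge 5-7 (w=11); MST = {5-7(w=11)}
step 2: add edge 3-7 (w=2); MST = {3-7(w=2) 5-7(w=11)}
step 3: add edge 3-8 (w=1); MST = {3-7(w=2) 3-8(w=1) 5-7(w=11)}
step 4: add edge 4-8 (w=13); MST = {3-7(w=2) 3-8(w=1) 4-8(w=13) 5-7(w=11)}
step 5: add edge 2-4 (w=7); MST = {2-4(w=7) 3-7(w=2) 3-8(w=1) 4-8(w=13) 5-7(w=11)}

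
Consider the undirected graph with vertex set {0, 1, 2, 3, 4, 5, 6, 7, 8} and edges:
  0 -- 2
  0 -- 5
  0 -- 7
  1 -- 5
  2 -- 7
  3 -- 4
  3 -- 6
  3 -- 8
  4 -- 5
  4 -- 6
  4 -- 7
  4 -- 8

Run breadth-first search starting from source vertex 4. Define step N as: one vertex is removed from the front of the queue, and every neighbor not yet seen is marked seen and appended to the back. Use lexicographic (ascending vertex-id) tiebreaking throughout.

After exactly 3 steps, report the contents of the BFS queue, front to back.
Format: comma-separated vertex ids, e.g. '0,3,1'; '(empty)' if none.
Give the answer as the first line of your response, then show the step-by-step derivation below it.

6,7,8,0,1

step 1: dequeue 4; queue=[3,5,6,7,8]; order=4
step 2: dequeue 3; queue=[5,6,7,8]; order=4,3
step 3: dequeue 5; queue=[6,7,8,0,1]; order=4,3,5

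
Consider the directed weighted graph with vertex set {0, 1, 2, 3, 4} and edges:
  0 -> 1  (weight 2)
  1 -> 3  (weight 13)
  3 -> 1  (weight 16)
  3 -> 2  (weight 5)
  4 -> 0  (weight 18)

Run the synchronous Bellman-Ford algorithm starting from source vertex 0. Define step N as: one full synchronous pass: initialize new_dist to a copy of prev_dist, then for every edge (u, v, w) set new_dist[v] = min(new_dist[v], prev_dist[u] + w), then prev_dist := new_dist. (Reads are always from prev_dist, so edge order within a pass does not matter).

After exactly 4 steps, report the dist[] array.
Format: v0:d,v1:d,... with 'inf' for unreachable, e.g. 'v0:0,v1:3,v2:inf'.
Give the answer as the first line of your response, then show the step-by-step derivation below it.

v0:0,v1:2,v2:20,v3:15,v4:inf

step 1: dist = v0:0,v1:2,v2:inf,v3:inf,v4:inf
step 2: dist = v0:0,v1:2,v2:inf,v3:15,v4:inf
step 3: dist = v0:0,v1:2,v2:20,v3:15,v4:inf
step 4: dist = v0:0,v1:2,v2:20,v3:15,v4:inf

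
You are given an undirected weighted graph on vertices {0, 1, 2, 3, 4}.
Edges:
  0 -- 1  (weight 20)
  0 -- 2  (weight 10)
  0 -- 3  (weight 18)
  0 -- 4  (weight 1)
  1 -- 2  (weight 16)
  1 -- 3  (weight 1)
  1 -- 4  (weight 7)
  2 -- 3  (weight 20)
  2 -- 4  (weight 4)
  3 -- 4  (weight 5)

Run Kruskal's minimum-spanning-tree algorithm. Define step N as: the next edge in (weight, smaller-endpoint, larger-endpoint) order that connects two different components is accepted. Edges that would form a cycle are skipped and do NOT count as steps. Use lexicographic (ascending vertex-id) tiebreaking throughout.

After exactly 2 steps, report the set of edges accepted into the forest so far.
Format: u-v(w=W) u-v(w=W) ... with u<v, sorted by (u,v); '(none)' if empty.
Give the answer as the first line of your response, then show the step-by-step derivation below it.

0-4(w=1) 1-3(w=1)

step 1: add edge 0-4 (w=1); MST = {0-4(w=1)}
step 2: add edge 1-3 (w=1); MST = {0-4(w=1) 1-3(w=1)}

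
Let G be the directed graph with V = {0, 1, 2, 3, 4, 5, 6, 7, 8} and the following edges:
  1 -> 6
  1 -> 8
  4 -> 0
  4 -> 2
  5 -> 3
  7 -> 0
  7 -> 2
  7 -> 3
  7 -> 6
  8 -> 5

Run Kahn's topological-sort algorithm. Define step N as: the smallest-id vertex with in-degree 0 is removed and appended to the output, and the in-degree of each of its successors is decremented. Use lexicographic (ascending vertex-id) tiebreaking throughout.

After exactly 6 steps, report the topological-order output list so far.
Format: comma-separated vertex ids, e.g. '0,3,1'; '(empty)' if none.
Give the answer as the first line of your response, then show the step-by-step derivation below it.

1,4,7,0,2,6

step 1: output 1; order=[1]; indeg=(2,0,2,2,0,1,1,0,0)
step 2: output 4; order=[1,4]; indeg=(1,0,1,2,0,1,1,0,0)
step 3: output 7; order=[1,4,7]; indeg=(0,0,0,1,0,1,0,0,0)
step 4: output 0; order=[1,4,7,0]; indeg=(0,0,0,1,0,1,0,0,0)
step 5: output 2; order=[1,4,7,0,2]; indeg=(0,0,0,1,0,1,0,0,0)
step 6: output 6; order=[1,4,7,0,2,6]; indeg=(0,0,0,1,0,1,0,0,0)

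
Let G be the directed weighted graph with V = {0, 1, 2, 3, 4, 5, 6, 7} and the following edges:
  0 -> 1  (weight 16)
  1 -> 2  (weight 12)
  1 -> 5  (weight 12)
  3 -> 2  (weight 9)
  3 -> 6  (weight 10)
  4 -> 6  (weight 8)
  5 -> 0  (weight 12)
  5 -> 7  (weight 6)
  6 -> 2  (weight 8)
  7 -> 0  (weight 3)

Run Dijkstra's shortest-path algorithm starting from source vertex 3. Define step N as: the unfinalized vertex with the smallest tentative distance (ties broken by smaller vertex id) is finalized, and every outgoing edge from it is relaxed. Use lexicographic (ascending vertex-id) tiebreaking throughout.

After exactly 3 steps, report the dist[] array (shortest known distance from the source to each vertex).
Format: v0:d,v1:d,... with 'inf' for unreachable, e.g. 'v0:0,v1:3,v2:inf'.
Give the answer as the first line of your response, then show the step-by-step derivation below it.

v0:inf,v1:inf,v2:9,v3:0,v4:inf,v5:inf,v6:10,v7:inf

step 1: dist = v0:inf,v1:inf,v2:9,v3:0,v4:inf,v5:inf,v6:10,v7:inf
step 2: dist = v0:inf,v1:inf,v2:9,v3:0,v4:inf,v5:inf,v6:10,v7:inf
step 3: dist = v0:inf,v1:inf,v2:9,v3:0,v4:inf,v5:inf,v6:10,v7:inf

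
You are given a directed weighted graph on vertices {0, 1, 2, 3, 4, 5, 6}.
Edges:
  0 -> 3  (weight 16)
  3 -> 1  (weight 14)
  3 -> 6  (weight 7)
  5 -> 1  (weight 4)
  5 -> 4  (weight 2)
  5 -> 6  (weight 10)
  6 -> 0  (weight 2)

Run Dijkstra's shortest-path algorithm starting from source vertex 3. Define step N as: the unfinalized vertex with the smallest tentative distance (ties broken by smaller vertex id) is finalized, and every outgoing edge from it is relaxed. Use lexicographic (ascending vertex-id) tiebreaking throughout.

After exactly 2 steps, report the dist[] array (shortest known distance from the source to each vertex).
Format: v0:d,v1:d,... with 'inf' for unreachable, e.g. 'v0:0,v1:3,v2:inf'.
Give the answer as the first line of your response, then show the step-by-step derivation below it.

v0:9,v1:14,v2:inf,v3:0,v4:inf,v5:inf,v6:7

step 1: dist = v0:inf,v1:14,v2:inf,v3:0,v4:inf,v5:inf,v6:7
step 2: dist = v0:9,v1:14,v2:inf,v3:0,v4:inf,v5:inf,v6:7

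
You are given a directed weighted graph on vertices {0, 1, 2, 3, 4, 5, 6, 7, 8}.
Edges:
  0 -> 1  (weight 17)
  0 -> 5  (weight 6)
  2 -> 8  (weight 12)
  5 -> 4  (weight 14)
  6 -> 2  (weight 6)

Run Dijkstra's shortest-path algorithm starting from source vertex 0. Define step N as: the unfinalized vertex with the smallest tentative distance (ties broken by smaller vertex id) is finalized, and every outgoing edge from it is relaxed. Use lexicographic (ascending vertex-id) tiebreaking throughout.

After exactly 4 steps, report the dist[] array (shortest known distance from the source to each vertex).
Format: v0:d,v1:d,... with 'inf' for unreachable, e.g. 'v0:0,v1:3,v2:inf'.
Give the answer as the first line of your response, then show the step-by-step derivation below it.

v0:0,v1:17,v2:inf,v3:inf,v4:20,v5:6,v6:inf,v7:inf,v8:inf

step 1: dist = v0:0,v1:17,v2:inf,v3:inf,v4:inf,v5:6,v6:inf,v7:inf,v8:inf
step 2: dist = v0:0,v1:17,v2:inf,v3:inf,v4:20,v5:6,v6:inf,v7:inf,v8:inf
step 3: dist = v0:0,v1:17,v2:inf,v3:inf,v4:20,v5:6,v6:inf,v7:inf,v8:inf
step 4: dist = v0:0,v1:17,v2:inf,v3:inf,v4:20,v5:6,v6:inf,v7:inf,v8:inf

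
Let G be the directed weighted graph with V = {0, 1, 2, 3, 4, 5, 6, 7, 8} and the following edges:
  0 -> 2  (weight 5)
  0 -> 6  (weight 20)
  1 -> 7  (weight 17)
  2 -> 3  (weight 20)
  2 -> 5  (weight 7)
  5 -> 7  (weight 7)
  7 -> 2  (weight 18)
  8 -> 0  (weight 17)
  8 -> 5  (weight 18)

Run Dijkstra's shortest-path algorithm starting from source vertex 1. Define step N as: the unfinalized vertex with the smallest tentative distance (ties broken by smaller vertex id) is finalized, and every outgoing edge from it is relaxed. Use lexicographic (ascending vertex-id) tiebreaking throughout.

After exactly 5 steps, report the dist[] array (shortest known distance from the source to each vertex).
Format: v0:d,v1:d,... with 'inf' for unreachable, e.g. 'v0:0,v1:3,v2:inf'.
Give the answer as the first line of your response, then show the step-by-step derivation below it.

v0:inf,v1:0,v2:35,v3:55,v4:inf,v5:42,v6:inf,v7:17,v8:inf

step 1: dist = v0:inf,v1:0,v2:inf,v3:inf,v4:inf,v5:inf,v6:inf,v7:17,v8:inf
step 2: dist = v0:inf,v1:0,v2:35,v3:inf,v4:inf,v5:inf,v6:inf,v7:17,v8:inf
step 3: dist = v0:inf,v1:0,v2:35,v3:55,v4:inf,v5:42,v6:inf,v7:17,v8:inf
step 4: dist = v0:inf,v1:0,v2:35,v3:55,v4:inf,v5:42,v6:inf,v7:17,v8:inf
step 5: dist = v0:inf,v1:0,v2:35,v3:55,v4:inf,v5:42,v6:inf,v7:17,v8:inf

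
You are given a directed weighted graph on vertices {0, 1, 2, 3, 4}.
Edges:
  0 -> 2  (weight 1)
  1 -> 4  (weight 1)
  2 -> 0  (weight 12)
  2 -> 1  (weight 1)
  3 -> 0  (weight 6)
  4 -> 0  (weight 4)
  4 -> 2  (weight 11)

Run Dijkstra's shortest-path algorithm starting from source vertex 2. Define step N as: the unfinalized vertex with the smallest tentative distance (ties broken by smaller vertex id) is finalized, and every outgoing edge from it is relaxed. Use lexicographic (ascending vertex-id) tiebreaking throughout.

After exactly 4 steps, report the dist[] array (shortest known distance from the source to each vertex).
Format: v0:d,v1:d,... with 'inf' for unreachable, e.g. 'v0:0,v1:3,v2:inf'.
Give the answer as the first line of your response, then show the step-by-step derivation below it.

v0:6,v1:1,v2:0,v3:inf,v4:2

step 1: dist = v0:12,v1:1,v2:0,v3:inf,v4:inf
step 2: dist = v0:12,v1:1,v2:0,v3:inf,v4:2
step 3: dist = v0:6,v1:1,v2:0,v3:inf,v4:2
step 4: dist = v0:6,v1:1,v2:0,v3:inf,v4:2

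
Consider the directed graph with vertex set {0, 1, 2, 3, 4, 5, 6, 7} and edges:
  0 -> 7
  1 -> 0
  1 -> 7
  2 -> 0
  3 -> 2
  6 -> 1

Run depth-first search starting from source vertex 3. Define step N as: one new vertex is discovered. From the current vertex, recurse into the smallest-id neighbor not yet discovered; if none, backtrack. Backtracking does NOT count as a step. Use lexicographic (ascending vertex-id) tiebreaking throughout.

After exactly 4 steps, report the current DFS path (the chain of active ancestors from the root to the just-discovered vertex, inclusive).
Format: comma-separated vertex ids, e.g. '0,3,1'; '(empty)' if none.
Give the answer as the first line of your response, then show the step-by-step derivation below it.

3,2,0,7

step 1: discover 3; path=3; order=3
step 2: discover 2; path=3>2; order=3,2
step 3: discover 0; path=3>2>0; order=3,2,0
step 4: discover 7; path=3>2>0>7; order=3,2,0,7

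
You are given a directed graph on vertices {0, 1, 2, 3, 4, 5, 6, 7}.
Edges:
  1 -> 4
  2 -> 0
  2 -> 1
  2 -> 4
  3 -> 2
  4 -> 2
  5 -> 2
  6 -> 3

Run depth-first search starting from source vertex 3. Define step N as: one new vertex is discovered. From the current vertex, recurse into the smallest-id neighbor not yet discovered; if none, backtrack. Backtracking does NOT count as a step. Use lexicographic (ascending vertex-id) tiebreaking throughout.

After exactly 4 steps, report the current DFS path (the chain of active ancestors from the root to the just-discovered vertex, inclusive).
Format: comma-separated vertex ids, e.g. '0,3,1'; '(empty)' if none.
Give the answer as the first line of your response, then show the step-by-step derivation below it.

3,2,1

step 1: discover 3; path=3; order=3
step 2: discover 2; path=3>2; order=3,2
step 3: discover 0; path=3>2>0; order=3,2,0
step 4: discover 1; path=3>2>1; order=3,2,0,1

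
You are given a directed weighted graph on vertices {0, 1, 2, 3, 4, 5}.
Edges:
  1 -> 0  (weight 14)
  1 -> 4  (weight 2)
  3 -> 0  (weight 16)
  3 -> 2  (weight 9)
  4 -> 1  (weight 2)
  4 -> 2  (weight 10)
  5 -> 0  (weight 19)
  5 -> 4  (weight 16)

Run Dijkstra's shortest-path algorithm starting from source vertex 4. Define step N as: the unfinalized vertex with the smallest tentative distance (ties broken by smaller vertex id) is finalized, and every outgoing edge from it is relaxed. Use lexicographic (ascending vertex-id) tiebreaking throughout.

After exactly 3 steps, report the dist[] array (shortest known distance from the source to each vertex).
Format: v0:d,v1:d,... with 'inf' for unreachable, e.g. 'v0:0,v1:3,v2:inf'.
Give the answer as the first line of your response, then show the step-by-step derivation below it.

v0:16,v1:2,v2:10,v3:inf,v4:0,v5:inf

step 1: dist = v0:inf,v1:2,v2:10,v3:inf,v4:0,v5:inf
step 2: dist = v0:16,v1:2,v2:10,v3:inf,v4:0,v5:inf
step 3: dist = v0:16,v1:2,v2:10,v3:inf,v4:0,v5:inf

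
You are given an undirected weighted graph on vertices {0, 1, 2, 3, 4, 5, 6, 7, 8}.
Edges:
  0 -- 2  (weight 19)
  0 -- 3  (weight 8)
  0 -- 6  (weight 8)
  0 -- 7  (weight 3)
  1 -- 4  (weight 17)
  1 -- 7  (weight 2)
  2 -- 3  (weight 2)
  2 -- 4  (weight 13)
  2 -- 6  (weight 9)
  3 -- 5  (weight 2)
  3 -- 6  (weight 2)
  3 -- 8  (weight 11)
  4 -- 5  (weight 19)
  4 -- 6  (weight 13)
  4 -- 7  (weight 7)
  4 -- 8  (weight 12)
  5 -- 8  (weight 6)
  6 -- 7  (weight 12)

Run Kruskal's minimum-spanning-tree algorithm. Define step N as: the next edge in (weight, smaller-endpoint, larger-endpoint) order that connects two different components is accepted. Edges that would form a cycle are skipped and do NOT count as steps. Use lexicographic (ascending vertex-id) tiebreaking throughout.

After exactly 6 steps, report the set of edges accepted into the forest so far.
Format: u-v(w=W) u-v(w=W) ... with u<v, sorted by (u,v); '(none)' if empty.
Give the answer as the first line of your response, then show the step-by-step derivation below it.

0-7(w=3) 1-7(w=2) 2-3(w=2) 3-5(w=2) 3-6(w=2) 5-8(w=6)

step 1: add edge 1-7 (w=2); MST = {1-7(w=2)}
step 2: add edge 2-3 (w=2); MST = {1-7(w=2) 2-3(w=2)}
step 3: add edge 3-5 (w=2); MST = {1-7(w=2) 2-3(w=2) 3-5(w=2)}
step 4: add edge 3-6 (w=2); MST = {1-7(w=2) 2-3(w=2) 3-5(w=2) 3-6(w=2)}
step 5: add edge 0-7 (w=3); MST = {0-7(w=3) 1-7(w=2) 2-3(w=2) 3-5(w=2) 3-6(w=2)}
step 6: add edge 5-8 (w=6); MST = {0-7(w=3) 1-7(w=2) 2-3(w=2) 3-5(w=2) 3-6(w=2) 5-8(w=6)}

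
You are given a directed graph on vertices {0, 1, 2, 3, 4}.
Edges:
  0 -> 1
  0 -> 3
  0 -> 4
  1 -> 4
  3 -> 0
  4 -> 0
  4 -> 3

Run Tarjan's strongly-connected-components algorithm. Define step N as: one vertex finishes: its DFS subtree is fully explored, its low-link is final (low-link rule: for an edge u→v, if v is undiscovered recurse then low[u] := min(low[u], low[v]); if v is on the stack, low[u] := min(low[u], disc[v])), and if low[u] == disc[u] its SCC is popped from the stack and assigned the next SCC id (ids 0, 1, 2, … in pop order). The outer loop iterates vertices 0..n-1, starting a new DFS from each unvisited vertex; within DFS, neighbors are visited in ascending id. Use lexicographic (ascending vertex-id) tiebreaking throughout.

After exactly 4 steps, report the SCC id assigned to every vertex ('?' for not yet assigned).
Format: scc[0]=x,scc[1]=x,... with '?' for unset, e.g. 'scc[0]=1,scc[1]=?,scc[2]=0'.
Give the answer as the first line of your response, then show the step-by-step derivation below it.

scc[0]=0,scc[1]=0,scc[2]=?,scc[3]=0,scc[4]=0

step 1: low=(low[0]=0,low[1]=1,low[2]=?,low[3]=0,low[4]=0); scc=(scc[0]=?,scc[1]=?,scc[2]=?,scc[3]=?,scc[4]=?)
step 2: low=(low[0]=0,low[1]=1,low[2]=?,low[3]=0,low[4]=0); scc=(scc[0]=?,scc[1]=?,scc[2]=?,scc[3]=?,scc[4]=?)
step 3: low=(low[0]=0,low[1]=0,low[2]=?,low[3]=0,low[4]=0); scc=(scc[0]=?,scc[1]=?,scc[2]=?,scc[3]=?,scc[4]=?)
step 4: low=(low[0]=0,low[1]=0,low[2]=?,low[3]=0,low[4]=0); scc=(scc[0]=0,scc[1]=0,scc[2]=?,scc[3]=0,scc[4]=0)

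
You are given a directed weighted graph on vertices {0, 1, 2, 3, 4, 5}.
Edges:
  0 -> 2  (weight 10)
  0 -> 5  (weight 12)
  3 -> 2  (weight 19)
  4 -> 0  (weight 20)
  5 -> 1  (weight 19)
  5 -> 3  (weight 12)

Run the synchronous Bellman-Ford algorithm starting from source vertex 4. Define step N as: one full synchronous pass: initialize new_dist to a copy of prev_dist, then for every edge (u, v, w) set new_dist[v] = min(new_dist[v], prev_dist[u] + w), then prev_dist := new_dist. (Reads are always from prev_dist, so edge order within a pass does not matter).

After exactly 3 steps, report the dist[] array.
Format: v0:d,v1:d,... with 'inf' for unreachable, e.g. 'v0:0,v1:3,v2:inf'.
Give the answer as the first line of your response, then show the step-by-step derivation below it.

v0:20,v1:51,v2:30,v3:44,v4:0,v5:32

step 1: dist = v0:20,v1:inf,v2:inf,v3:inf,v4:0,v5:inf
step 2: dist = v0:20,v1:inf,v2:30,v3:inf,v4:0,v5:32
step 3: dist = v0:20,v1:51,v2:30,v3:44,v4:0,v5:32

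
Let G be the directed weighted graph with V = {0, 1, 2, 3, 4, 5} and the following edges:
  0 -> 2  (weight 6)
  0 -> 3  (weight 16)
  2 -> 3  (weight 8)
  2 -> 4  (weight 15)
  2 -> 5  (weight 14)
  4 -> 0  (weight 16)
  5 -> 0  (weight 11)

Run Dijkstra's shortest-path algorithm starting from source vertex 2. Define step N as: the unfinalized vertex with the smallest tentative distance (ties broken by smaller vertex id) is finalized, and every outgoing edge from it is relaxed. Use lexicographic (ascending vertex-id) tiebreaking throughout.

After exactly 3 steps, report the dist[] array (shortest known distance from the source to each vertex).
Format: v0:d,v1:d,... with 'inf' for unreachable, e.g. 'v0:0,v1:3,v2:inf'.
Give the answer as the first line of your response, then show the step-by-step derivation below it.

v0:25,v1:inf,v2:0,v3:8,v4:15,v5:14

step 1: dist = v0:inf,v1:inf,v2:0,v3:8,v4:15,v5:14
step 2: dist = v0:inf,v1:inf,v2:0,v3:8,v4:15,v5:14
step 3: dist = v0:25,v1:inf,v2:0,v3:8,v4:15,v5:14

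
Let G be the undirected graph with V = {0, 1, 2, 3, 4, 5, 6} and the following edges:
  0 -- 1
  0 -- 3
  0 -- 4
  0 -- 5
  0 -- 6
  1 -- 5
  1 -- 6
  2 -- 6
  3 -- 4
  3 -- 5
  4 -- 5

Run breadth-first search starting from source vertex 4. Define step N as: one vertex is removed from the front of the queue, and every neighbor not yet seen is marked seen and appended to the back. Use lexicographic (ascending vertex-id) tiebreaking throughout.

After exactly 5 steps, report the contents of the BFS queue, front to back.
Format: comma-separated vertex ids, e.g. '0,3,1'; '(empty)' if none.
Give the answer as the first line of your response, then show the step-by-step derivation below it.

6

step 1: dequeue 4; queue=[0,3,5]; order=4
step 2: dequeue 0; queue=[3,5,1,6]; order=4,0
step 3: dequeue 3; queue=[5,1,6]; order=4,0,3
step 4: dequeue 5; queue=[1,6]; order=4,0,3,5
step 5: dequeue 1; queue=[6]; order=4,0,3,5,1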